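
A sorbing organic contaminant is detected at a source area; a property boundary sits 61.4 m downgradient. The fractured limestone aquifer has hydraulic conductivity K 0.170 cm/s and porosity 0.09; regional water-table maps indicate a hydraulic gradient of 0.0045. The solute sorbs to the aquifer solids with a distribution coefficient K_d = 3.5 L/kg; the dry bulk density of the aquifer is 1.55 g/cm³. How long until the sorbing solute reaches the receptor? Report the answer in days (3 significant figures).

512 days

K = 0.170 cm/s × 864 = 146.9 m/d
Specific discharge q = 146.9 × 0.0045 = 0.6610 m/d
v_s = q/n_e = 0.6610/0.09 = 7.344 m/d
Retardation R = 1 + ρ_b·K_d/n = 1 + 1.55×3.5/0.09 = 61.28
Contaminant velocity v_c = v/R = 7.344/61.28 = 0.1198 m/d
t = L/v_c = 61.4/0.1198 = 512.3 d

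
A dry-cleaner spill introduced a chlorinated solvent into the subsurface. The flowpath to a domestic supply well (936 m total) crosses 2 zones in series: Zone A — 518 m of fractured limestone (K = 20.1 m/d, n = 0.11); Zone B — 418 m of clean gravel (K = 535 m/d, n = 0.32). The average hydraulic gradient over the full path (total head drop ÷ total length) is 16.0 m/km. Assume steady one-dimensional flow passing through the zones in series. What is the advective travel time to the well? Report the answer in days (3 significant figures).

Continuity: the same q passes through each zone, so ΔH = q·Σ(L_j/K_j) — the zones act as resistances in series.
Σ(L/K) = 518/20.1 + 418/535 = 25.77 + 0.7813 = 26.55 d
K_eq = L_total / Σ(L/K) = 936 / 26.55 = 35.25 m/d
q = K_eq · i = 35.25 × 0.016 = 0.5640 m/d (same in every zone)
Zone A: v = q/n = 0.5640/0.11 = 5.127 m/d → t_A = 518/5.127 = 101.0 d
Zone B: v = q/n = 0.5640/0.32 = 1.763 m/d → t_B = 418/1.763 = 237.2 d
Total t = 101.0 + 237.2 = 338.2 d

338 days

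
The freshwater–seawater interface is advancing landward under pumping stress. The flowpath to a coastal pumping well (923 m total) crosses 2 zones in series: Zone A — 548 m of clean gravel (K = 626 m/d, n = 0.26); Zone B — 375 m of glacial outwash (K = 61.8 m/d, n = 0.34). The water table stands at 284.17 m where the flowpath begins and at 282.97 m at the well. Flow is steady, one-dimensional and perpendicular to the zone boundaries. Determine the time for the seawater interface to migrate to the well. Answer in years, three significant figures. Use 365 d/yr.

4.28 years

Total head drop ΔH = 284.17 − 282.97 = 1.20 m
Steady 1-D flow in series ⇒ the Darcy flux q is identical in every zone and the zone head losses add (resistances L/K in series).
Σ(L/K) = 548/626 + 375/61.8 = 0.8754 + 6.068 = 6.943 d
q = ΔH / Σ(L/K) = 1.20 / 6.943 = 0.1728 m/d (same in every zone)
Zone A: v = q/n = 0.1728/0.26 = 0.6647 m/d → t_A = 548/0.6647 = 824.4 d
Zone B: v = q/n = 0.1728/0.34 = 0.5083 m/d → t_B = 375/0.5083 = 737.7 d
Total t = 824.4 + 737.7 = 1562 d
   = 1562 / 365 = 4.28 yr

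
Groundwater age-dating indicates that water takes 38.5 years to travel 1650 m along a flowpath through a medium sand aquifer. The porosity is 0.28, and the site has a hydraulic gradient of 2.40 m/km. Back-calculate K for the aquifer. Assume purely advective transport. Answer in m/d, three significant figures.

t = 38.5 years = 14050 d
v = L / t = 1650 / 14050 = 0.1174 m/d
K = v · n / i = 0.1174 × 0.28 / 0.0024 = 13.7 m/d

13.7 m/d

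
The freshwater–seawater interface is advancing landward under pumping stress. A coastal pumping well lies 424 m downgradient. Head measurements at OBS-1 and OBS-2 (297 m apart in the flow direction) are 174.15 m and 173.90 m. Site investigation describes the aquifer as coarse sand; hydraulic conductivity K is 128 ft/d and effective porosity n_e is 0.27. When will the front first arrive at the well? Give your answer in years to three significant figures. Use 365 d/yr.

Hydraulic gradient i = (174.15 − 173.90) / 297 = 0.25 / 297 = 8.418e-4
K = 128 ft/d × 0.3048 = 39.01 m/d
Specific discharge q = 39.01 × 8.418e-4 = 0.03284 m/d
Seepage velocity v = q / n = 0.03284 / 0.27 = 0.1216 m/d
t = L / v = 424 / 0.1216 = 3486 d
   = 3486 / 365 = 9.55 yr

9.55 years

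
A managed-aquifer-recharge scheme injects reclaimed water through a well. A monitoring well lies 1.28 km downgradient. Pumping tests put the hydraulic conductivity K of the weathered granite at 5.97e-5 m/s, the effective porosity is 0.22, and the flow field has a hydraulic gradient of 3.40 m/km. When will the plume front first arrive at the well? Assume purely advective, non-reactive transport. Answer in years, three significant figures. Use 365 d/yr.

44.0 years

K = 5.97e-5 m/s × 86400 s/d = 5.158 m/d
q = Ki = 5.158 × 0.0034 = 0.01754 m/d
Average linear velocity = 0.01754 / 0.22 = 0.07972 m/d
L = 1.28 km = 1280 m
t = L / v = 1280 / 0.07972 = 16060 d
   = 16060 / 365 = 44.0 yr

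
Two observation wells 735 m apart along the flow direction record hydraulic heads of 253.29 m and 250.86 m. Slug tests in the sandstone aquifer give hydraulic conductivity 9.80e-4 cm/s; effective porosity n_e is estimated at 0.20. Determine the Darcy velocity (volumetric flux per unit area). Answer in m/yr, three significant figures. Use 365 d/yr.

Hydraulic gradient i = (253.29 − 250.86) / 735 = 2.43 / 735 = 0.003306
K = 9.80e-4 cm/s × 864 = 0.8467 m/d
q = Ki = 0.8467 × 0.003306 = 0.002799 m/d
   = 0.002799 × 365 = 1.02 m/yr

1.02 m/yr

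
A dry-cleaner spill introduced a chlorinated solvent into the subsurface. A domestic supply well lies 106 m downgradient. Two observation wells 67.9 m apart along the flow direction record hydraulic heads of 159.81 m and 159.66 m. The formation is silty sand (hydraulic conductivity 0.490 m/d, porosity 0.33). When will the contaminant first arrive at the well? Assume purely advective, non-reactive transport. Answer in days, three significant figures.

Hydraulic gradient i = (159.81 − 159.66) / 67.9 = 0.15 / 67.9 = 0.002209
q = Ki = 0.490 × 0.002209 = 0.001082 m/d
v_s = q/n_e = 0.001082/0.33 = 0.003280 m/d
t = L / v = 106 / 0.003280 = 32310 d

32300 days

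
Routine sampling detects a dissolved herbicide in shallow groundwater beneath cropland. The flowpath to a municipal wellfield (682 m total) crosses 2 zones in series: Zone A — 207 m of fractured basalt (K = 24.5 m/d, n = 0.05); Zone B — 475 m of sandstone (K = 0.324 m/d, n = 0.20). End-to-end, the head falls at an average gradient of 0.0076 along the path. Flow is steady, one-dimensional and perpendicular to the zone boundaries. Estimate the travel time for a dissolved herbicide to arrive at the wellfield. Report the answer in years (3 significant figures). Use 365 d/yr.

Steady 1-D flow in series ⇒ the Darcy flux q is identical in every zone and the zone head losses add (resistances L/K in series).
Σ(L/K) = 207/24.5 + 475/0.324 = 8.449 + 1466 = 1474 d
K_eq = L_total / Σ(L/K) = 682 / 1474 = 0.4625 m/d
q = K_eq · i = 0.4625 × 0.0076 = 0.003515 m/d (same in every zone)
Zone A: v = q/n = 0.003515/0.05 = 0.07030 m/d → t_A = 207/0.07030 = 2944 d
Zone B: v = q/n = 0.003515/0.20 = 0.01758 m/d → t_B = 475/0.01758 = 27030 d
Total t = 2944 + 27030 = 29970 d
   = 29970 / 365 = 82.1 yr

82.1 years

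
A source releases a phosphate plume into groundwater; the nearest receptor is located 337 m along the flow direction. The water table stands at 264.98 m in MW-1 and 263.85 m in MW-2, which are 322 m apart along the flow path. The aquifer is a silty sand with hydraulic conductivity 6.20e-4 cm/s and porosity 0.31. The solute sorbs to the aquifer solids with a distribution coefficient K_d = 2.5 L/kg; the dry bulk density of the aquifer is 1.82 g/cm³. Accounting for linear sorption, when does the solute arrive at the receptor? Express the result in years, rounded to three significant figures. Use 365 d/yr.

Hydraulic gradient i = (264.98 − 263.85) / 322 = 1.13 / 322 = 0.003509
K = 6.20e-4 cm/s × 864 = 0.5357 m/d
Specific discharge q = 0.5357 × 0.003509 = 0.001880 m/d
v = Ki/n = 0.5357·0.003509/0.31 = 0.006064 m/d
Retardation R = 1 + ρ_b·K_d/n = 1 + 1.82×2.5/0.31 = 15.68
Contaminant velocity v_c = v/R = 0.006064/15.68 = 3.868e-4 m/d
t = L/v_c = 337/3.868e-4 = 871200 d
   = 871200/365 = 2390 yr

2390 years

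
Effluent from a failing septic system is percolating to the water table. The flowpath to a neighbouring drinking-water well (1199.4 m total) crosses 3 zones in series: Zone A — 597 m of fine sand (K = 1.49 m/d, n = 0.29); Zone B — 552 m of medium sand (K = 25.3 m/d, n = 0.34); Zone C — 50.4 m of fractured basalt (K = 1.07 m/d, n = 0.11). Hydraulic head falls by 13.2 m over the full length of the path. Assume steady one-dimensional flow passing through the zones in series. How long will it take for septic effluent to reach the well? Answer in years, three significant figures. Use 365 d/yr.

35.7 years

Continuity: the same q passes through each zone, so ΔH = q·Σ(L_j/K_j) — the zones act as resistances in series.
Σ(L/K) = 597/1.49 + 552/25.3 + 50.4/1.07 = 400.7 + 21.82 + 47.10 = 469.6 d
q = ΔH / Σ(L/K) = 13.2 / 469.6 = 0.02811 m/d (same in every zone)
Zone A: v = q/n = 0.02811/0.29 = 0.09693 m/d → t_A = 597/0.09693 = 6159 d
Zone B: v = q/n = 0.02811/0.34 = 0.08268 m/d → t_B = 552/0.08268 = 6677 d
Zone C: v = q/n = 0.02811/0.11 = 0.2555 m/d → t_C = 50.4/0.2555 = 197.2 d
Total t = 6159 + 6677 + 197.2 = 13030 d
   = 13030 / 365 = 35.7 yr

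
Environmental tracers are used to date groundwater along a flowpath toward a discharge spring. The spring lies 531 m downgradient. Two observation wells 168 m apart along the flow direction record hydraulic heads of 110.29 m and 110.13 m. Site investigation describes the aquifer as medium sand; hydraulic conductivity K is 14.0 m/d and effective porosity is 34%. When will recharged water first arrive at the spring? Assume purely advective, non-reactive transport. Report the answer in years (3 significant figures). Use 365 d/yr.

37.1 years

Hydraulic gradient i = (110.29 − 110.13) / 168 = 0.16 / 168 = 9.524e-4
q = Ki = 14.0 × 9.524e-4 = 0.01333 m/d
Average linear velocity = 0.01333 / 0.34 = 0.03922 m/d
t = L / v = 531 / 0.03922 = 13540 d
   = 13540 / 365 = 37.1 yr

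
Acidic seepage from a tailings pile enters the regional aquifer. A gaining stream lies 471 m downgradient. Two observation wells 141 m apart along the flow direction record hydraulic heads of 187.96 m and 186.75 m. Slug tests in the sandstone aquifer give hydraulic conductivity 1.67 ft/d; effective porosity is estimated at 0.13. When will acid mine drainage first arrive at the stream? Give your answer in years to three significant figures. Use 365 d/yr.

38.4 years

Hydraulic gradient i = (187.96 − 186.75) / 141 = 1.21 / 141 = 0.008582
K = 1.67 ft/d × 0.3048 = 0.5090 m/d
Darcy flux q = K·i = 0.5090 × 0.008582 = 0.004368 m/d
Average linear velocity = 0.004368 / 0.13 = 0.03360 m/d
t = L / v = 471 / 0.03360 = 14020 d
   = 14020 / 365 = 38.4 yr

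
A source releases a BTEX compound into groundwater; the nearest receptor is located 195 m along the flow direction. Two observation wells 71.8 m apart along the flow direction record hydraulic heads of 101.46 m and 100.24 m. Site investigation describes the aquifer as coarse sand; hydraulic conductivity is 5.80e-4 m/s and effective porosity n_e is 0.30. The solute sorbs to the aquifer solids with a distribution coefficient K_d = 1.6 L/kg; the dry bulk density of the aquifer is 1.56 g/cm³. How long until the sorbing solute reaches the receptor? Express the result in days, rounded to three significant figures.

640 days

Hydraulic gradient i = (101.46 − 100.24) / 71.8 = 1.22 / 71.8 = 0.01699
K = 5.80e-4 m/s × 86400 s/d = 50.11 m/d
Specific discharge q = 50.11 × 0.01699 = 0.8515 m/d
v = Ki/n = 50.11·0.01699/0.30 = 2.838 m/d
Retardation R = 1 + ρ_b·K_d/n = 1 + 1.56×1.6/0.30 = 9.320
Contaminant velocity v_c = v/R = 2.838/9.320 = 0.3045 m/d
t = L/v_c = 195/0.3045 = 640.3 d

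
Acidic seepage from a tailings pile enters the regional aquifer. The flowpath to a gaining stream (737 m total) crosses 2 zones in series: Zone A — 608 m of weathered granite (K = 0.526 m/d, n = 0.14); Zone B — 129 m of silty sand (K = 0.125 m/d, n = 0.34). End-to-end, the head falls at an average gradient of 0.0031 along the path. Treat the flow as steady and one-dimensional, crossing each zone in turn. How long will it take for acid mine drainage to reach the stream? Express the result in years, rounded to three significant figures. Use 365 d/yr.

For zones in series the flux q is common to all zones; the equivalent conductivity is the harmonic (thickness-weighted) mean, K_eq = L_total / Σ(L_j/K_j).
Σ(L/K) = 608/0.526 + 129/0.125 = 1156 + 1032 = 2188 d
K_eq = L_total / Σ(L/K) = 737 / 2188 = 0.3369 m/d
q = K_eq · i = 0.3369 × 0.0031 = 0.001044 m/d (same in every zone)
Zone A: v = q/n = 0.001044/0.14 = 0.007459 m/d → t_A = 608/0.007459 = 81510 d
Zone B: v = q/n = 0.001044/0.34 = 0.003071 m/d → t_B = 129/0.003071 = 42000 d
Total t = 81510 + 42000 = 123500 d
   = 123500 / 365 = 338 yr

338 years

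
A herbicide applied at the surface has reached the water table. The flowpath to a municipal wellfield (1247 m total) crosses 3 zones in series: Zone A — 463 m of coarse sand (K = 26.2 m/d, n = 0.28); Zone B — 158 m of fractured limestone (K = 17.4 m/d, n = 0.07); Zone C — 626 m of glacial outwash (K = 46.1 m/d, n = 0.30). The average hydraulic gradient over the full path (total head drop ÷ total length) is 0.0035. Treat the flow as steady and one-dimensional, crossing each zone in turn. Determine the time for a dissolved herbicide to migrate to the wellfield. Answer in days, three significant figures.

3040 days

Steady 1-D flow in series ⇒ the Darcy flux q is identical in every zone and the zone head losses add (resistances L/K in series).
Σ(L/K) = 463/26.2 + 158/17.4 + 626/46.1 = 17.67 + 9.080 + 13.58 = 40.33 d
K_eq = L_total / Σ(L/K) = 1247 / 40.33 = 30.92 m/d
q = K_eq · i = 30.92 × 0.0035 = 0.1082 m/d (same in every zone)
Zone A: v = q/n = 0.1082/0.28 = 0.3865 m/d → t_A = 463/0.3865 = 1198 d
Zone B: v = q/n = 0.1082/0.07 = 1.546 m/d → t_B = 158/1.546 = 102.2 d
Zone C: v = q/n = 0.1082/0.30 = 0.3607 m/d → t_C = 626/0.3607 = 1735 d
Total t = 1198 + 102.2 + 1735 = 3036 d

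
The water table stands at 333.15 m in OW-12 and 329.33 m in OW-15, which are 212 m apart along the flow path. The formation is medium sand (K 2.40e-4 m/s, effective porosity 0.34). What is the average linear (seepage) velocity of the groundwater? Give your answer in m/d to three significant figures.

1.10 m/d

Hydraulic gradient i = (333.15 − 329.33) / 212 = 3.82 / 212 = 0.01802
K = 2.40e-4 m/s × 86400 s/d = 20.74 m/d
Specific discharge q = 20.74 × 0.01802 = 0.3736 m/d
Seepage velocity v = q / n = 0.3736 / 0.34 = 1.099 m/d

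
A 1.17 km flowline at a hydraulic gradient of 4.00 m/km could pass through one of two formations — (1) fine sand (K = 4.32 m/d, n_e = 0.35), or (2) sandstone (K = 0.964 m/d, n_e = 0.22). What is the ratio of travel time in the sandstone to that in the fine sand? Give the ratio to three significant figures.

Unit 1 (fine sand): v = 4.32×0.0040/0.35 = 0.04937 m/d, t = 1170/0.04937 = 23700 d
Unit 2 (sandstone): v = 0.964×0.0040/0.22 = 0.01753 m/d, t = 1170/0.01753 = 66750 d
t(sandstone) / t(fine sand) = 66750/23700 = 2.82

2.82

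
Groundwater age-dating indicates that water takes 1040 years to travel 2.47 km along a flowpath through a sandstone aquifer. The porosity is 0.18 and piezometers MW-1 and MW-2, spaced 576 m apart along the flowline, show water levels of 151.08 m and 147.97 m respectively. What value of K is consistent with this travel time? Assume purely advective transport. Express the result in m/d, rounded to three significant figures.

Hydraulic gradient i = (151.08 − 147.97) / 576 = 3.11 / 576 = 0.005399
t = 1040 years = 379600 d
L = 2.47 km = 2470 m
v = L / t = 2470 / 379600 = 0.006507 m/d
K = v · n / i = 0.006507 × 0.18 / 0.005399 = 0.217 m/d

0.217 m/d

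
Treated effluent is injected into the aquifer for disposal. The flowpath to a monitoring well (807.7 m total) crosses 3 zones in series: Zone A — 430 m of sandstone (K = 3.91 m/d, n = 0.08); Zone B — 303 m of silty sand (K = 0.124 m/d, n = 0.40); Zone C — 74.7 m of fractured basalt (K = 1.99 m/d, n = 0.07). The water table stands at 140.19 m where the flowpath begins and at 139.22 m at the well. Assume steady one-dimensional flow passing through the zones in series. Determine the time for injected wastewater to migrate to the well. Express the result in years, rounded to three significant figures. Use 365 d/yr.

1180 years

Total head drop ΔH = 140.19 − 139.22 = 0.97 m
Continuity: the same q passes through each zone, so ΔH = q·Σ(L_j/K_j) — the zones act as resistances in series.
Σ(L/K) = 430/3.91 + 303/0.124 + 74.7/1.99 = 110.0 + 2444 + 37.54 = 2591 d
q = ΔH / Σ(L/K) = 0.97 / 2591 = 3.744e-4 m/d (same in every zone)
Zone A: v = q/n = 3.744e-4/0.08 = 0.004680 m/d → t_A = 430/0.004680 = 91890 d
Zone B: v = q/n = 3.744e-4/0.40 = 9.359e-4 m/d → t_B = 303/9.359e-4 = 323700 d
Zone C: v = q/n = 3.744e-4/0.07 = 0.005348 m/d → t_C = 74.7/0.005348 = 13970 d
Total t = 91890 + 323700 + 13970 = 429600 d
   = 429600 / 365 = 1180 yr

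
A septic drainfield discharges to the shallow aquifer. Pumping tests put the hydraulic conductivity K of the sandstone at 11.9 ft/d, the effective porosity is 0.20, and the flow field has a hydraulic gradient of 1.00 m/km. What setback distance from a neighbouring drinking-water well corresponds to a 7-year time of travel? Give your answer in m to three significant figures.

K = 11.9 ft/d × 0.3048 = 3.627 m/d
Specific discharge q = 3.627 × 0.0010 = 0.003627 m/d
Seepage velocity v = q / n = 0.003627 / 0.20 = 0.01814 m/d
T = 7 yr × 365 = 2555 d
L = v × T = 0.01814 × 2555 = 46.34 m

46.3 m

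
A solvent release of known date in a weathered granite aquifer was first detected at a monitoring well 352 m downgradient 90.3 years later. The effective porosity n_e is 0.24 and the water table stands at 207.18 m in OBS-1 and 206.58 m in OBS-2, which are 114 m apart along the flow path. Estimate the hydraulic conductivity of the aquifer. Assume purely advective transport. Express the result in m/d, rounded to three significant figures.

0.487 m/d

Hydraulic gradient i = (207.18 − 206.58) / 114 = 0.60 / 114 = 0.005263
t = 90.3 years = 32960 d
v = L / t = 352 / 32960 = 0.01068 m/d
K = v · n / i = 0.01068 × 0.24 / 0.005263 = 0.487 m/d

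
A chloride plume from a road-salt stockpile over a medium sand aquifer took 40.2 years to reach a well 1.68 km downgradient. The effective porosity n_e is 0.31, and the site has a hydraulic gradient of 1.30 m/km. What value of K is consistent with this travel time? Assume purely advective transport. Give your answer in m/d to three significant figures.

27.3 m/d

t = 40.2 years = 14670 d
L = 1.68 km = 1680 m
v = L / t = 1680 / 14670 = 0.1145 m/d
K = v · n / i = 0.1145 × 0.31 / 0.0013 = 27.3 m/d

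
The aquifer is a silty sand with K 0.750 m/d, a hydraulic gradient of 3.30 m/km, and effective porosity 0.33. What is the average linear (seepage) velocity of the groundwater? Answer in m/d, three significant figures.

q = Ki = 0.750 × 0.0033 = 0.002475 m/d
Average linear velocity = 0.002475 / 0.33 = 0.007500 m/d

0.00750 m/d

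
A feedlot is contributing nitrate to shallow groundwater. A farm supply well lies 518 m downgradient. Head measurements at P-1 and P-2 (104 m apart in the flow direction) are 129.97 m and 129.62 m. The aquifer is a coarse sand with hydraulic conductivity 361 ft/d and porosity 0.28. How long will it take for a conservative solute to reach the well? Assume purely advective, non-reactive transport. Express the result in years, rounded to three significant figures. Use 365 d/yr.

1.07 years

Hydraulic gradient i = (129.97 − 129.62) / 104 = 0.35 / 104 = 0.003365
K = 361 ft/d × 0.3048 = 110.0 m/d
Specific discharge q = 110.0 × 0.003365 = 0.3703 m/d
v_s = q/n_e = 0.3703/0.28 = 1.323 m/d
t = L / v = 518 / 1.323 = 391.7 d
   = 391.7 / 365 = 1.07 yr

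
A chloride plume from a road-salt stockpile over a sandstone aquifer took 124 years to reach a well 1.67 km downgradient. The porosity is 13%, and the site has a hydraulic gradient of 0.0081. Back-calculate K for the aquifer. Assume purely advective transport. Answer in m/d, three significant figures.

t = 124 years = 45260 d
L = 1.67 km = 1670 m
v = L / t = 1670 / 45260 = 0.03690 m/d
K = v · n / i = 0.03690 × 0.13 / 0.0081 = 0.592 m/d

0.592 m/d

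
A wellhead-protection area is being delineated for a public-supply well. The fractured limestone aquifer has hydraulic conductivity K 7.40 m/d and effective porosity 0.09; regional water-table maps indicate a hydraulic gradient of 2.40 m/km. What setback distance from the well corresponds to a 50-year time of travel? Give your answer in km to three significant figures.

3.60 km

Specific discharge q = 7.40 × 0.0024 = 0.01776 m/d
Seepage velocity v = q / n = 0.01776 / 0.09 = 0.1973 m/d
T = 50 yr × 365 = 18250 d
L = v × T = 0.1973 × 18250 = 3601 m
   = 3.60 km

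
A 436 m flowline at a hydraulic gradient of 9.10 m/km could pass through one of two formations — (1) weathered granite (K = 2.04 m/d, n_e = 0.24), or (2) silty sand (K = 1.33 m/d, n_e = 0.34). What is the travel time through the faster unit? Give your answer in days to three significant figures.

Unit 1 (weathered granite): v = 2.04×0.0091/0.24 = 0.07735 m/d, t = 436/0.07735 = 5637 d
Unit 2 (silty sand): v = 1.33×0.0091/0.34 = 0.03560 m/d, t = 436/0.03560 = 12250 d
Faster unit: t = 5640 d

5640 days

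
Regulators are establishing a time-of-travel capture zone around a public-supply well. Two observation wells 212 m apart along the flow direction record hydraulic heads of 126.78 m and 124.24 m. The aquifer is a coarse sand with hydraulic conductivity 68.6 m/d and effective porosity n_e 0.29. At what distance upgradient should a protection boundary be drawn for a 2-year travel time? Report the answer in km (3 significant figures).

2.07 km

Hydraulic gradient i = (126.78 − 124.24) / 212 = 2.54 / 212 = 0.01198
Darcy flux q = K·i = 68.6 × 0.01198 = 0.8219 m/d
v_s = q/n_e = 0.8219/0.29 = 2.834 m/d
T = 2 yr × 365 = 730 d
L = v × T = 2.834 × 730 = 2069 m
   = 2.07 km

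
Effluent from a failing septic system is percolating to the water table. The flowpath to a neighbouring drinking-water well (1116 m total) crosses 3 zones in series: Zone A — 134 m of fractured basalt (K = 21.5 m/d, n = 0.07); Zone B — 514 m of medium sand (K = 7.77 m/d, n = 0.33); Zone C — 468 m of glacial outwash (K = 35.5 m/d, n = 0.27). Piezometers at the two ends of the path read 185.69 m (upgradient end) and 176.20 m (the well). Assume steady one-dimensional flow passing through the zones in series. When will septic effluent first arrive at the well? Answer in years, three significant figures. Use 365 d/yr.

7.54 years

Total head drop ΔH = 185.69 − 176.20 = 9.49 m
Continuity: the same q passes through each zone, so ΔH = q·Σ(L_j/K_j) — the zones act as resistances in series.
Σ(L/K) = 134/21.5 + 514/7.77 + 468/35.5 = 6.233 + 66.15 + 13.18 = 85.57 d
q = ΔH / Σ(L/K) = 9.49 / 85.57 = 0.1109 m/d (same in every zone)
Zone A: v = q/n = 0.1109/0.07 = 1.584 m/d → t_A = 134/1.584 = 84.58 d
Zone B: v = q/n = 0.1109/0.33 = 0.3361 m/d → t_B = 514/0.3361 = 1529 d
Zone C: v = q/n = 0.1109/0.27 = 0.4108 m/d → t_C = 468/0.4108 = 1139 d
Total t = 84.58 + 1529 + 1139 = 2753 d
   = 2753 / 365 = 7.54 yr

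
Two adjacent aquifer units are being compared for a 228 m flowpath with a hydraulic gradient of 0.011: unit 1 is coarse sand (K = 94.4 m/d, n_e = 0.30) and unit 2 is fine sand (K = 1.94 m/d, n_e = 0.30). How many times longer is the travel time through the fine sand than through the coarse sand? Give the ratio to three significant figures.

Unit 1 (coarse sand): v = 94.4×0.011/0.30 = 3.461 m/d, t = 228/3.461 = 65.87 d
Unit 2 (fine sand): v = 1.94×0.011/0.30 = 0.07113 m/d, t = 228/0.07113 = 3205 d
t(fine sand) / t(coarse sand) = 3205/65.87 = 48.7

48.7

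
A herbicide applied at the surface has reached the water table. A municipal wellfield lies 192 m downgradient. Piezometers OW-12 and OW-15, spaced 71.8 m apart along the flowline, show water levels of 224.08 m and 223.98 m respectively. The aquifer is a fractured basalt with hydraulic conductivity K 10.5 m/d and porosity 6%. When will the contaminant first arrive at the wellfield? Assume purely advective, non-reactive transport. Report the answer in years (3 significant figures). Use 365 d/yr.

2.16 years

Hydraulic gradient i = (224.08 − 223.98) / 71.8 = 0.10 / 71.8 = 0.001393
Darcy flux q = K·i = 10.5 × 0.001393 = 0.01462 m/d
v_s = q/n_e = 0.01462/0.06 = 0.2437 m/d
t = L / v = 192 / 0.2437 = 787.7 d
   = 787.7 / 365 = 2.16 yr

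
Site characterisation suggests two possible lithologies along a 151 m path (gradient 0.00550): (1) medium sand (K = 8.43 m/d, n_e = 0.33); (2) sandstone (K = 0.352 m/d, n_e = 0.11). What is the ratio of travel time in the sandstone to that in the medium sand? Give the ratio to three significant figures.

Unit 1 (medium sand): v = 8.43×0.0055/0.33 = 0.1405 m/d, t = 151/0.1405 = 1075 d
Unit 2 (sandstone): v = 0.352×0.0055/0.11 = 0.01760 m/d, t = 151/0.01760 = 8580 d
t(sandstone) / t(medium sand) = 8580/1075 = 7.98

7.98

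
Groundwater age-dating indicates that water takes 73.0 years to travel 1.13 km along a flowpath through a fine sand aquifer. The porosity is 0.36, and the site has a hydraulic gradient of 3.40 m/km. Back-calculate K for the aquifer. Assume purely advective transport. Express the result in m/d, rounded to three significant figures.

t = 73.0 years = 26650 d
L = 1.13 km = 1130 m
v = L / t = 1130 / 26650 = 0.04241 m/d
K = v · n / i = 0.04241 × 0.36 / 0.0034 = 4.49 m/d

4.49 m/d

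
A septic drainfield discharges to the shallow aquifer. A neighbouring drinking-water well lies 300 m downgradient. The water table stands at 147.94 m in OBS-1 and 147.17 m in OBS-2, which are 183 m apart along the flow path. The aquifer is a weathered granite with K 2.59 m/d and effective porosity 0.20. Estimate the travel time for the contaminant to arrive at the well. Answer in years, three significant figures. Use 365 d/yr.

15.1 years

Hydraulic gradient i = (147.94 − 147.17) / 183 = 0.77 / 183 = 0.004208
Specific discharge q = 2.59 × 0.004208 = 0.01090 m/d
Seepage velocity v = q / n = 0.01090 / 0.20 = 0.05449 m/d
t = L / v = 300 / 0.05449 = 5506 d
   = 5506 / 365 = 15.1 yr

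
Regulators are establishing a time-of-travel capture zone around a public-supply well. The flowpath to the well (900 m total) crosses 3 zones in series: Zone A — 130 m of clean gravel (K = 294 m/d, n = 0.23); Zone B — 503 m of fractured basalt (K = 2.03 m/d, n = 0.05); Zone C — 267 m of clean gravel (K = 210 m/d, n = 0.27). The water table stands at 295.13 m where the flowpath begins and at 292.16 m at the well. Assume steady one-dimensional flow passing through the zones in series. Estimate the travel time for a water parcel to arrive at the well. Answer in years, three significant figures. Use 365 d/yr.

29.3 years

Total head drop ΔH = 295.13 − 292.16 = 2.97 m
Steady 1-D flow in series ⇒ the Darcy flux q is identical in every zone and the zone head losses add (resistances L/K in series).
Σ(L/K) = 130/294 + 503/2.03 + 267/210 = 0.4422 + 247.8 + 1.271 = 249.5 d
q = ΔH / Σ(L/K) = 2.97 / 249.5 = 0.01190 m/d (same in every zone)
Zone A: v = q/n = 0.01190/0.23 = 0.05176 m/d → t_A = 130/0.05176 = 2512 d
Zone B: v = q/n = 0.01190/0.05 = 0.2381 m/d → t_B = 503/0.2381 = 2113 d
Zone C: v = q/n = 0.01190/0.27 = 0.04409 m/d → t_C = 267/0.04409 = 6056 d
Total t = 2512 + 2113 + 6056 = 10680 d
   = 10680 / 365 = 29.3 yr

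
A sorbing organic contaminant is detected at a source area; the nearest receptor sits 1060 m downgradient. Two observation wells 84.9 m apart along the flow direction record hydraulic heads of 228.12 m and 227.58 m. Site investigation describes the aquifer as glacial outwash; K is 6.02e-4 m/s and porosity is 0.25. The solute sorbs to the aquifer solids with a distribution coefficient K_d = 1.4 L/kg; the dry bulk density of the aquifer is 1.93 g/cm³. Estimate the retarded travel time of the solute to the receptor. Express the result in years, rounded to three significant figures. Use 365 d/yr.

25.9 years

Hydraulic gradient i = (228.12 − 227.58) / 84.9 = 0.54 / 84.9 = 0.006360
K = 6.02e-4 m/s × 86400 s/d = 52.01 m/d
Specific discharge q = 52.01 × 0.006360 = 0.3308 m/d
v = Ki/n = 52.01·0.006360/0.25 = 1.323 m/d
Retardation R = 1 + ρ_b·K_d/n = 1 + 1.93×1.4/0.25 = 11.81
Contaminant velocity v_c = v/R = 1.323/11.81 = 0.1121 m/d
t = L/v_c = 1060/0.1121 = 9459 d
   = 9459/365 = 25.9 yr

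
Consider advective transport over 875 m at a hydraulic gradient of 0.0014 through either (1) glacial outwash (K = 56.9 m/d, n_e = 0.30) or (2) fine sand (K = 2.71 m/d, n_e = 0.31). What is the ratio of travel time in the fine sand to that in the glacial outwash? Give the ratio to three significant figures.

Unit 1 (glacial outwash): v = 56.9×0.0014/0.30 = 0.2655 m/d, t = 875/0.2655 = 3295 d
Unit 2 (fine sand): v = 2.71×0.0014/0.31 = 0.01224 m/d, t = 875/0.01224 = 71490 d
t(fine sand) / t(glacial outwash) = 71490/3295 = 21.7

21.7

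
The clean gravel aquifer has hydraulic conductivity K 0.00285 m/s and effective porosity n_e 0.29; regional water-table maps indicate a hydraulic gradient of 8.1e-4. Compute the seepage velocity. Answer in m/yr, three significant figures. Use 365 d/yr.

K = 0.00285 m/s × 86400 s/d = 246.2 m/d
Darcy flux q = K·i = 246.2 × 8.1e-4 = 0.1995 m/d
Average linear velocity = 0.1995 / 0.29 = 0.6878 m/d
   = 0.6878 × 365 = 251 m/yr

251 m/yr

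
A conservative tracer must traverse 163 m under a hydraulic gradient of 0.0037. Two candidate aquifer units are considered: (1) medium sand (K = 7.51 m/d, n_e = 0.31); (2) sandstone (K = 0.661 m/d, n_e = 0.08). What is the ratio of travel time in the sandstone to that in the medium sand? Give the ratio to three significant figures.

Unit 1 (medium sand): v = 7.51×0.0037/0.31 = 0.08964 m/d, t = 163/0.08964 = 1818 d
Unit 2 (sandstone): v = 0.661×0.0037/0.08 = 0.03057 m/d, t = 163/0.03057 = 5332 d
t(sandstone) / t(medium sand) = 5332/1818 = 2.93

2.93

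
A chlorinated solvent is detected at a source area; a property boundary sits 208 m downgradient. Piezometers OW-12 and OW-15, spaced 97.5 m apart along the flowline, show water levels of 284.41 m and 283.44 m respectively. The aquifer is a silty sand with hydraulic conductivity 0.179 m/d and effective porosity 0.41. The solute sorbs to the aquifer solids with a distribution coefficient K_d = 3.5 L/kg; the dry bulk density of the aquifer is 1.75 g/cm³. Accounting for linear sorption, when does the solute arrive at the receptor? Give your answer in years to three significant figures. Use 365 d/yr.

2090 years

Hydraulic gradient i = (284.41 − 283.44) / 97.5 = 0.97 / 97.5 = 0.009949
Darcy flux q = K·i = 0.179 × 0.009949 = 0.001781 m/d
Seepage velocity v = q / n = 0.001781 / 0.41 = 0.004343 m/d
Retardation R = 1 + ρ_b·K_d/n = 1 + 1.75×3.5/0.41 = 15.94
Contaminant velocity v_c = v/R = 0.004343/15.94 = 2.725e-4 m/d
t = L/v_c = 208/2.725e-4 = 763300 d
   = 763300/365 = 2090 yr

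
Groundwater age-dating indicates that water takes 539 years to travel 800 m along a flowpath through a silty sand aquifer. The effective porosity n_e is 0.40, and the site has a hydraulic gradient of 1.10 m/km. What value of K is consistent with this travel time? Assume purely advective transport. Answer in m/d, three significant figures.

t = 539 years = 196700 d
v = L / t = 800 / 196700 = 0.004066 m/d
K = v · n / i = 0.004066 × 0.40 / 0.0011 = 1.48 m/d

1.48 m/d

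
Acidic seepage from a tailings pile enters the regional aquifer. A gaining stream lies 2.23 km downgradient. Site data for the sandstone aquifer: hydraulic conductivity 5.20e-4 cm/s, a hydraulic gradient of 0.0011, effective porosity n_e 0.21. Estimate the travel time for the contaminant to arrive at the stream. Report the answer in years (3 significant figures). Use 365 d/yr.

K = 5.20e-4 cm/s × 864 = 0.4493 m/d
Specific discharge q = 0.4493 × 0.0011 = 4.942e-4 m/d
Average linear velocity = 4.942e-4 / 0.21 = 0.002353 m/d
L = 2.23 km = 2230 m
t = L / v = 2230 / 0.002353 = 947600 d
   = 947600 / 365 = 2600 yr

2600 years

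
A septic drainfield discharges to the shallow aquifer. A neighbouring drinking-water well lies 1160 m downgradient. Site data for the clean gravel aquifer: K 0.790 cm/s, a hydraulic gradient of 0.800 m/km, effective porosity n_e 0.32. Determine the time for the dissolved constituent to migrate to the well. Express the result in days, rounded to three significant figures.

680 days

K = 0.790 cm/s × 864 = 682.6 m/d
Darcy flux q = K·i = 682.6 × 8.0e-4 = 0.5460 m/d
v_s = q/n_e = 0.5460/0.32 = 1.706 m/d
t = L / v = 1160 / 1.706 = 679.8 d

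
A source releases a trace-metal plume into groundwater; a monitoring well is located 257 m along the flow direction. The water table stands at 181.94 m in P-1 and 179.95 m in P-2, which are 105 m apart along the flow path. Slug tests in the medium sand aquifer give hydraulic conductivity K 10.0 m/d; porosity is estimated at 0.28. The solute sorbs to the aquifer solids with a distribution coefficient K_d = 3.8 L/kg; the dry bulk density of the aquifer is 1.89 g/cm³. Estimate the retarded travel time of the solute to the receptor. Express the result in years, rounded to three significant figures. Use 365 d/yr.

Hydraulic gradient i = (181.94 − 179.95) / 105 = 1.99 / 105 = 0.01895
Specific discharge q = 10.0 × 0.01895 = 0.1895 m/d
v_s = q/n_e = 0.1895/0.28 = 0.6769 m/d
Retardation R = 1 + ρ_b·K_d/n = 1 + 1.89×3.8/0.28 = 26.65
Contaminant velocity v_c = v/R = 0.6769/26.65 = 0.02540 m/d
t = L/v_c = 257/0.02540 = 10120 d
   = 10120/365 = 27.7 yr

27.7 years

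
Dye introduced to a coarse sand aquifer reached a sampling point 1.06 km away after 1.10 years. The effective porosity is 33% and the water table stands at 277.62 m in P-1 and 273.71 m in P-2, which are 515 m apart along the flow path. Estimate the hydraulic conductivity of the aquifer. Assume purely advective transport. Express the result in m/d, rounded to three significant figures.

115 m/d

Hydraulic gradient i = (277.62 − 273.71) / 515 = 3.91 / 515 = 0.007592
t = 1.10 years = 401.5 d
L = 1.06 km = 1060 m
v = L / t = 1060 / 401.5 = 2.640 m/d
K = v · n / i = 2.640 × 0.33 / 0.007592 = 115 m/d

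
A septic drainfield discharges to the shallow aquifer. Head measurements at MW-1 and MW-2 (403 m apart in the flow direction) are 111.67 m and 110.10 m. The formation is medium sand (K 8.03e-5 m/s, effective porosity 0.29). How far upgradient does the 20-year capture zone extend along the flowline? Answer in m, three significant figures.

Hydraulic gradient i = (111.67 − 110.10) / 403 = 1.57 / 403 = 0.003896
K = 8.03e-5 m/s × 86400 s/d = 6.938 m/d
Darcy flux q = K·i = 6.938 × 0.003896 = 0.02703 m/d
v_s = q/n_e = 0.02703/0.29 = 0.09320 m/d
T = 20 yr × 365 = 7300 d
L = v × T = 0.09320 × 7300 = 680.4 m

680 m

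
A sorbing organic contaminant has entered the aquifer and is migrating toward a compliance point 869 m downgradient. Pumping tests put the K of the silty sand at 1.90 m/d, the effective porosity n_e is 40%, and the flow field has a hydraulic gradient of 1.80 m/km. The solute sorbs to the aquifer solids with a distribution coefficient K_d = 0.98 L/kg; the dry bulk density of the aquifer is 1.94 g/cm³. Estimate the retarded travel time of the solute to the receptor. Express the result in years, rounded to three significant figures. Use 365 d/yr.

Darcy flux q = K·i = 1.90 × 0.0018 = 0.003420 m/d
v_s = q/n_e = 0.003420/0.40 = 0.008550 m/d
Retardation R = 1 + ρ_b·K_d/n = 1 + 1.94×0.98/0.40 = 5.753
Contaminant velocity v_c = v/R = 0.008550/5.753 = 0.001486 m/d
t = L/v_c = 869/0.001486 = 584700 d
   = 584700/365 = 1600 yr

1600 years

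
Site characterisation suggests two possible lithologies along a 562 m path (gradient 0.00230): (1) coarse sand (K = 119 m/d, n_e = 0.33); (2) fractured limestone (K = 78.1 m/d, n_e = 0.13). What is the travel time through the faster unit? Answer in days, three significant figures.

407 days

Unit 1 (coarse sand): v = 119×0.0023/0.33 = 0.8294 m/d, t = 562/0.8294 = 677.6 d
Unit 2 (fractured limestone): v = 78.1×0.0023/0.13 = 1.382 m/d, t = 562/1.382 = 406.7 d
Faster unit: t = 407 d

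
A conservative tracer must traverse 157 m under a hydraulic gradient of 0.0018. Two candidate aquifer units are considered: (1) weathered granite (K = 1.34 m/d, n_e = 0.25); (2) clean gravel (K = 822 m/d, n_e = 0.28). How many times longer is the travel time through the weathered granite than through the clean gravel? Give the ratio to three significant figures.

548

Unit 1 (weathered granite): v = 1.34×0.0018/0.25 = 0.009648 m/d, t = 157/0.009648 = 16270 d
Unit 2 (clean gravel): v = 822×0.0018/0.28 = 5.284 m/d, t = 157/5.284 = 29.71 d
t(weathered granite) / t(clean gravel) = 16270/29.71 = 548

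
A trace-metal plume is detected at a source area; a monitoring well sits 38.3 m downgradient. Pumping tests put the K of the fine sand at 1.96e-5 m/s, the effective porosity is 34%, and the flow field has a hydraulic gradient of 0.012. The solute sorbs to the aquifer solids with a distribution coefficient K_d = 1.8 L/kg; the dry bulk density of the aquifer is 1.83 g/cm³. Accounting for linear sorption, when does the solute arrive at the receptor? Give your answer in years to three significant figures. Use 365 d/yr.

K = 1.96e-5 m/s × 86400 s/d = 1.693 m/d
Darcy flux q = K·i = 1.693 × 0.012 = 0.02032 m/d
Seepage velocity v = q / n = 0.02032 / 0.34 = 0.05977 m/d
Retardation R = 1 + ρ_b·K_d/n = 1 + 1.83×1.8/0.34 = 10.69
Contaminant velocity v_c = v/R = 0.05977/10.69 = 0.005592 m/d
t = L/v_c = 38.3/0.005592 = 6849 d
   = 6849/365 = 18.8 yr

18.8 years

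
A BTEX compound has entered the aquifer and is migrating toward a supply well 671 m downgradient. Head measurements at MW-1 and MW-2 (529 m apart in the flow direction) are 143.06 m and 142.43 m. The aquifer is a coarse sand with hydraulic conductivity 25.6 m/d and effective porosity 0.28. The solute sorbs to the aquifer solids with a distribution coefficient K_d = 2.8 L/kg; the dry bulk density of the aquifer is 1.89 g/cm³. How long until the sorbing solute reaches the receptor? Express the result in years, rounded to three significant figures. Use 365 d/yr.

336 years

Hydraulic gradient i = (143.06 − 142.43) / 529 = 0.63 / 529 = 0.001191
Specific discharge q = 25.6 × 0.001191 = 0.03049 m/d
Seepage velocity v = q / n = 0.03049 / 0.28 = 0.1089 m/d
Retardation R = 1 + ρ_b·K_d/n = 1 + 1.89×2.8/0.28 = 19.90
Contaminant velocity v_c = v/R = 0.1089/19.90 = 0.005472 m/d
t = L/v_c = 671/0.005472 = 122600 d
   = 122600/365 = 336 yr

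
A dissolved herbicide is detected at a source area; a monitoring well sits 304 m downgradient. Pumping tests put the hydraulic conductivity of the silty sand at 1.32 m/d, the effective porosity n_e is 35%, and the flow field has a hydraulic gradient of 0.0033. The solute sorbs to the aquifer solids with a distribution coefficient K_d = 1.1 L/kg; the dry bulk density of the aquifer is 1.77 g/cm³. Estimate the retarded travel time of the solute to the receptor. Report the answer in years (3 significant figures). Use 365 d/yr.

439 years

q = Ki = 1.32 × 0.0033 = 0.004356 m/d
v_s = q/n_e = 0.004356/0.35 = 0.01245 m/d
Retardation R = 1 + ρ_b·K_d/n = 1 + 1.77×1.1/0.35 = 6.563
Contaminant velocity v_c = v/R = 0.01245/6.563 = 0.001896 m/d
t = L/v_c = 304/0.001896 = 160300 d
   = 160300/365 = 439 yr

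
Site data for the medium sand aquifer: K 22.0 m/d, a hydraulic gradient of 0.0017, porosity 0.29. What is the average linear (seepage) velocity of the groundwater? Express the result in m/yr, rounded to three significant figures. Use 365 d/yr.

47.1 m/yr

q = Ki = 22.0 × 0.0017 = 0.03740 m/d
Average linear velocity = 0.03740 / 0.29 = 0.1290 m/d
   = 0.1290 × 365 = 47.1 m/yr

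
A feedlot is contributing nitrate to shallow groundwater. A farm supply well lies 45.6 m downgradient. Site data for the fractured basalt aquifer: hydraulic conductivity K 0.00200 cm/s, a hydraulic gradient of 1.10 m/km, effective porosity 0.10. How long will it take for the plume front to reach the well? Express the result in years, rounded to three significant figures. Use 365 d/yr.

K = 0.00200 cm/s × 864 = 1.728 m/d
Specific discharge q = 1.728 × 0.0011 = 0.001901 m/d
Average linear velocity = 0.001901 / 0.10 = 0.01901 m/d
t = L / v = 45.6 / 0.01901 = 2399 d
   = 2399 / 365 = 6.57 yr

6.57 years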